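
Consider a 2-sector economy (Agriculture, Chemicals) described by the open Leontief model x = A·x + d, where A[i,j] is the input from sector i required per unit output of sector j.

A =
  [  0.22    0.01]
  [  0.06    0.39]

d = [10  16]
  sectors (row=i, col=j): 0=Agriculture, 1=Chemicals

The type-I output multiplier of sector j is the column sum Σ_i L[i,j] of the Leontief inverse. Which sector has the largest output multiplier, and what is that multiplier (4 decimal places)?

Form M = I − A:
  [  0.78   -0.01]
  [ -0.06    0.61]
Leontief inverse L = M⁻¹:
  [  1.2837    0.0210]
  [  0.1263    1.6414]
Total output x = L · d:
  x_0 = 1.2837·10 + 0.0210·16 = 13.1734
  x_1 = 0.1263·10 + 1.6414·16 = 27.5253
Output multipliers (column sums of L):
  Agriculture: 1.4099
  Chemicals: 1.6625

Chemicals (1.6625)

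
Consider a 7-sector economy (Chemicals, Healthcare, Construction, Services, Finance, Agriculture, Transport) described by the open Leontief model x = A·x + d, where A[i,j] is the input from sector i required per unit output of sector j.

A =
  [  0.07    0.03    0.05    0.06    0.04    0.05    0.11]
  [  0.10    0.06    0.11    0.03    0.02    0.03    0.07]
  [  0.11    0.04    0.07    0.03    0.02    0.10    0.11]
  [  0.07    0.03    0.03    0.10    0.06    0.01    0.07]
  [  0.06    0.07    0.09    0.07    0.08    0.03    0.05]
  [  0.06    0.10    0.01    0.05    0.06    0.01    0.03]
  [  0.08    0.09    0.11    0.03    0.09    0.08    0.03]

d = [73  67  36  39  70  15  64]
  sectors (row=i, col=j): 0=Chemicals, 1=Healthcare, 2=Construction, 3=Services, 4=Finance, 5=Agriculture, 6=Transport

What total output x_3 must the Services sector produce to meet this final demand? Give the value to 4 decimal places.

74.8778

Form M = I − A:
  [  0.93   -0.03   -0.05   -0.06   -0.04   -0.05   -0.11]
  [ -0.10    0.94   -0.11   -0.03   -0.02   -0.03   -0.07]
  [ -0.11   -0.04    0.93   -0.03   -0.02   -0.10   -0.11]
  [ -0.07   -0.03   -0.03    0.90   -0.06   -0.01   -0.07]
  [ -0.06   -0.07   -0.09   -0.07    0.92   -0.03   -0.05]
  [ -0.06   -0.10   -0.01   -0.05   -0.06    0.99   -0.03]
  [ -0.08   -0.09   -0.11   -0.03   -0.09   -0.08    0.97]
Leontief inverse L = M⁻¹:
  [  1.1266    0.0735    0.0998    0.0971    0.0801    0.0854    0.1582]
  [  0.1615    1.1017    0.1621    0.0653    0.0557    0.0704    0.1260]
  [  0.1759    0.0916    1.1253    0.0707    0.0643    0.1415    0.1670]
  [  0.1201    0.0656    0.0742    1.1373    0.0962    0.0393    0.1150]
  [  0.1238    0.1146    0.1456    0.1114    1.1201    0.0681    0.1067]
  [  0.1045    0.1312    0.0515    0.0796    0.0879    1.0336    0.0694]
  [  0.1517    0.1421    0.1709    0.0742    0.1332    0.1224    1.0938]
Total output x = L · d:
  x_0 = 1.1266·73 + 0.0735·67 + 0.0998·36 + 0.0971·39 + 0.0801·70 + 0.0854·15 + 0.1582·64 = 111.5543
  x_1 = 0.1615·73 + 1.1017·67 + 0.1621·36 + 0.0653·39 + 0.0557·70 + 0.0704·15 + 0.1260·64 = 107.0051
  x_2 = 0.1759·73 + 0.0916·67 + 1.1253·36 + 0.0707·39 + 0.0643·70 + 0.1415·15 + 0.1670·64 = 79.5545
  x_3 = 0.1201·73 + 0.0656·67 + 0.0742·36 + 1.1373·39 + 0.0962·70 + 0.0393·15 + 0.1150·64 = 74.8778
  x_4 = 0.1238·73 + 0.1146·67 + 0.1456·36 + 0.1114·39 + 1.1201·70 + 0.0681·15 + 0.1067·64 = 112.5541
  x_5 = 0.1045·73 + 0.1312·67 + 0.0515·36 + 0.0796·39 + 0.0879·70 + 1.0336·15 + 0.0694·64 = 47.4855
  x_6 = 0.1517·73 + 0.1421·67 + 0.1709·36 + 0.0742·39 + 0.1332·70 + 0.1224·15 + 1.0938·64 = 110.8050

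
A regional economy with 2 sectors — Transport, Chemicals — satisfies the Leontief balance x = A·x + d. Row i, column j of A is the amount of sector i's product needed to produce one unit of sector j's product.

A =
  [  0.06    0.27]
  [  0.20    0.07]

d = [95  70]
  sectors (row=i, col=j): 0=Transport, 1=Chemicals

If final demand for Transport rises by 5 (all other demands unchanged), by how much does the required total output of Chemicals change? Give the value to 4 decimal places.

Form M = I − A:
  [  0.94   -0.27]
  [ -0.20    0.93]
Leontief inverse L = M⁻¹:
  [  1.1339    0.3292]
  [  0.2438    1.1461]
Total output x = L · d:
  x_0 = 1.1339·95 + 0.3292·70 = 130.7608
  x_1 = 0.2438·95 + 1.1461·70 = 103.3894
Δx_1 = L[1,0] · Δd_0 = 0.2438 · 5 = 1.2192

1.2192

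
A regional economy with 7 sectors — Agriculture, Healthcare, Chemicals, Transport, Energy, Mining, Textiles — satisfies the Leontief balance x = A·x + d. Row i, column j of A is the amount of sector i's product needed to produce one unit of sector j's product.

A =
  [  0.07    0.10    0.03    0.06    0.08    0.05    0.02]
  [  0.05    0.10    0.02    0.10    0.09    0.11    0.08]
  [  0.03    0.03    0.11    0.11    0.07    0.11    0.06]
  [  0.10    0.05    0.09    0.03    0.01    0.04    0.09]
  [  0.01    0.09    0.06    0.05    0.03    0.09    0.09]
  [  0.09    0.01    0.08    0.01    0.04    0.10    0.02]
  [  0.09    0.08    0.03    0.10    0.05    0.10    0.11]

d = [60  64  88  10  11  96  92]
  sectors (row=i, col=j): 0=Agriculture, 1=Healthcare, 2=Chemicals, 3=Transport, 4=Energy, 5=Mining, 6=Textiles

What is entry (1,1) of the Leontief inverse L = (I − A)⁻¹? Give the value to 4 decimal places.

Form M = I − A:
  [  0.93   -0.10   -0.03   -0.06   -0.08   -0.05   -0.02]
  [ -0.05    0.90   -0.02   -0.10   -0.09   -0.11   -0.08]
  [ -0.03   -0.03    0.89   -0.11   -0.07   -0.11   -0.06]
  [ -0.10   -0.05   -0.09    0.97   -0.01   -0.04   -0.09]
  [ -0.01   -0.09   -0.06   -0.05    0.97   -0.09   -0.09]
  [ -0.09   -0.01   -0.08   -0.01   -0.04    0.90   -0.02]
  [ -0.09   -0.08   -0.03   -0.10   -0.05   -0.10    0.89]
Leontief inverse L = M⁻¹:
  [  1.1164    0.1519    0.0726    0.1075    0.1208    0.1140    0.0693]
  [  0.1172    1.1651    0.0785    0.1607    0.1408    0.1961    0.1475]
  [  0.0920    0.0833    1.1747    0.1680    0.1160    0.1915    0.1218]
  [  0.1506    0.1004    0.1348    1.0841    0.0542    0.1062    0.1390]
  [  0.0628    0.1379    0.1071    0.1019    1.0717    0.1611    0.1433]
  [  0.1292    0.0461    0.1208    0.0477    0.0745    1.1542    0.0535]
  [  0.1615    0.1471    0.0887    0.1639    0.1034    0.1863    1.1776]
Total output x = L · d:
  x_0 = 1.1164·60 + 0.1519·64 + 0.0726·88 + 0.1075·10 + 0.1208·11 + 0.1140·96 + 0.0693·92 = 102.8249
  x_1 = 0.1172·60 + 1.1651·64 + 0.0785·88 + 0.1607·10 + 0.1408·11 + 0.1961·96 + 0.1475·92 = 124.0611
  x_2 = 0.0920·60 + 0.0833·64 + 1.1747·88 + 0.1680·10 + 0.1160·11 + 0.1915·96 + 0.1218·92 = 146.7582
  x_3 = 0.1506·60 + 0.1004·64 + 0.1348·88 + 1.0841·10 + 0.0542·11 + 0.1062·96 + 0.1390·92 = 61.7471
  x_4 = 0.0628·60 + 0.1379·64 + 0.1071·88 + 0.1019·10 + 1.0717·11 + 0.1611·96 + 0.1433·92 = 63.4742
  x_5 = 0.1292·60 + 0.0461·64 + 0.1208·88 + 0.0477·10 + 0.0745·11 + 1.1542·96 + 0.0535·92 = 138.3447
  x_6 = 0.1615·60 + 0.1471·64 + 0.0887·88 + 0.1639·10 + 0.1034·11 + 0.1863·96 + 1.1776·92 = 155.9155

L[1,1] = 1.1651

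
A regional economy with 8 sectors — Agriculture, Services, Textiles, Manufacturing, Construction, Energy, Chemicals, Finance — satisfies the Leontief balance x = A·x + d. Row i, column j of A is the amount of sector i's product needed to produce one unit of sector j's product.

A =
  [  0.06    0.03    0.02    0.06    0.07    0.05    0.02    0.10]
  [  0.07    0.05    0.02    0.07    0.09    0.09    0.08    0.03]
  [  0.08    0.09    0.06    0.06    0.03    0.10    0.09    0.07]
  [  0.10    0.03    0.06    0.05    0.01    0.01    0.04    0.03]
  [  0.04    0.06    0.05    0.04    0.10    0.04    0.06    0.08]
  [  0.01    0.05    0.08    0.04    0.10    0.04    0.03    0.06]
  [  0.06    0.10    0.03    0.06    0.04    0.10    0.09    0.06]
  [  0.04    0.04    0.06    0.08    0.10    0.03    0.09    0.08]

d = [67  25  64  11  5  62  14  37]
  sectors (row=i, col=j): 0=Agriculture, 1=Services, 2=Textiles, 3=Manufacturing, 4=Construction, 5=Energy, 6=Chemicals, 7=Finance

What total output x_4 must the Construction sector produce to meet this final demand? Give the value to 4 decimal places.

33.9356

Form M = I − A:
  [  0.94   -0.03   -0.02   -0.06   -0.07   -0.05   -0.02   -0.10]
  [ -0.07    0.95   -0.02   -0.07   -0.09   -0.09   -0.08   -0.03]
  [ -0.08   -0.09    0.94   -0.06   -0.03   -0.10   -0.09   -0.07]
  [ -0.10   -0.03   -0.06    0.95   -0.01   -0.01   -0.04   -0.03]
  [ -0.04   -0.06   -0.05   -0.04    0.90   -0.04   -0.06   -0.08]
  [ -0.01   -0.05   -0.08   -0.04   -0.10    0.96   -0.03   -0.06]
  [ -0.06   -0.10   -0.03   -0.06   -0.04   -0.10    0.91   -0.06]
  [ -0.04   -0.04   -0.06   -0.08   -0.10   -0.03   -0.09    0.92]
Leontief inverse L = M⁻¹:
  [  1.1019    0.0694    0.0575    0.1042    0.1252    0.0878    0.0666    0.1508]
  [  0.1208    1.1015    0.0640    0.1213    0.1546    0.1408    0.1348    0.0893]
  [  0.1412    0.1514    1.1114    0.1233    0.1052    0.1638    0.1578    0.1390]
  [  0.1382    0.0635    0.0871    1.0864    0.0485    0.0458    0.0767    0.0714]
  [  0.0898    0.1111    0.0924    0.0916    1.1640    0.0908    0.1183    0.1383]
  [  0.0544    0.0959    0.1189    0.0847    0.1552    1.0852    0.0820    0.1105]
  [  0.1160    0.1566    0.0774    0.1182    0.1111    0.1586    1.1527    0.1226]
  [  0.0973    0.0968    0.1068    0.1366    0.1657    0.0854    0.1540    1.1433]
Total output x = L · d:
  x_0 = 1.1019·67 + 0.0694·25 + 0.0575·64 + 0.1042·11 + 0.1252·5 + 0.0878·62 + 0.0666·14 + 0.1508·37 = 92.9708
  x_1 = 0.1208·67 + 1.1015·25 + 0.0640·64 + 0.1213·11 + 0.1546·5 + 0.1408·62 + 0.1348·14 + 0.0893·37 = 55.7511
  x_2 = 0.1412·67 + 0.1514·25 + 1.1114·64 + 0.1233·11 + 0.1052·5 + 0.1638·62 + 0.1578·14 + 0.1390·37 = 103.7564
  x_3 = 0.1382·67 + 0.0635·25 + 0.0871·64 + 1.0864·11 + 0.0485·5 + 0.0458·62 + 0.0767·14 + 0.0714·37 = 35.1672
  x_4 = 0.0898·67 + 0.1111·25 + 0.0924·64 + 0.0916·11 + 1.1640·5 + 0.0908·62 + 0.1183·14 + 0.1383·37 = 33.9356
  x_5 = 0.0544·67 + 0.0959·25 + 0.1189·64 + 0.0847·11 + 0.1552·5 + 1.0852·62 + 0.0820·14 + 0.1105·37 = 87.8744
  x_6 = 0.1160·67 + 0.1566·25 + 0.0774·64 + 0.1182·11 + 0.1111·5 + 0.1586·62 + 1.1527·14 + 0.1226·37 = 49.0026
  x_7 = 0.0973·67 + 0.0968·25 + 0.1068·64 + 0.1366·11 + 0.1657·5 + 0.0854·62 + 0.1540·14 + 1.1433·37 = 67.8562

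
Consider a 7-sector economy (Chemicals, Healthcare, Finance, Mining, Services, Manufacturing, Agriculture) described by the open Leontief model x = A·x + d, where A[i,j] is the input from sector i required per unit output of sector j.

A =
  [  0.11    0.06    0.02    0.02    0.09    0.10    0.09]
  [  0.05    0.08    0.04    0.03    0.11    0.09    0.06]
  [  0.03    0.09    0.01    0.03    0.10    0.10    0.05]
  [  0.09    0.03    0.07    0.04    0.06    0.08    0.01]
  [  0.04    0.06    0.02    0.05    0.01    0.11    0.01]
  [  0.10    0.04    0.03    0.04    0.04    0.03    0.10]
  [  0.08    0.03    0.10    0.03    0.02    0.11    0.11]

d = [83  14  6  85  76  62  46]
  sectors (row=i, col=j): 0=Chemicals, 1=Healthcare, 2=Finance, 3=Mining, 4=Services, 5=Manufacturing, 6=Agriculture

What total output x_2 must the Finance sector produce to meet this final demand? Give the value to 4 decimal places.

Form M = I − A:
  [  0.89   -0.06   -0.02   -0.02   -0.09   -0.10   -0.09]
  [ -0.05    0.92   -0.04   -0.03   -0.11   -0.09   -0.06]
  [ -0.03   -0.09    0.99   -0.03   -0.10   -0.10   -0.05]
  [ -0.09   -0.03   -0.07    0.96   -0.06   -0.08   -0.01]
  [ -0.04   -0.06   -0.02   -0.05    0.99   -0.11   -0.01]
  [ -0.10   -0.04   -0.03   -0.04   -0.04    0.97   -0.10]
  [ -0.08   -0.03   -0.10   -0.03   -0.02   -0.11    0.89]
Leontief inverse L = M⁻¹:
  [  1.1754    0.1050    0.0546    0.0485    0.1370    0.1732    0.1505]
  [  0.1058    1.1231    0.0706    0.0575    0.1536    0.1571    0.1104]
  [  0.0802    0.1275    1.0379    0.0548    0.1379    0.1580    0.0949]
  [  0.1385    0.0667    0.0919    1.0620    0.1002    0.1348    0.0519]
  [  0.0808    0.0874    0.0401    0.0676    1.0423    0.1495    0.0456]
  [  0.1519    0.0752    0.0600    0.0616    0.0790    1.0906    0.1479]
  [  0.1435    0.0751    0.1353    0.0574    0.0696    0.1813    1.1726]
Total output x = L · d:
  x_0 = 1.1754·83 + 0.1050·14 + 0.0546·6 + 0.0485·85 + 0.1370·76 + 0.1732·62 + 0.1505·46 = 131.5533
  x_1 = 0.1058·83 + 1.1231·14 + 0.0706·6 + 0.0575·85 + 0.1536·76 + 0.1571·62 + 0.1104·46 = 56.3015
  x_2 = 0.0802·83 + 0.1275·14 + 1.0379·6 + 0.0548·85 + 0.1379·76 + 0.1580·62 + 0.0949·46 = 43.9747
  x_3 = 0.1385·83 + 0.0667·14 + 0.0919·6 + 1.0620·85 + 0.1002·76 + 0.1348·62 + 0.0519·46 = 121.6063
  x_4 = 0.0808·83 + 0.0874·14 + 0.0401·6 + 0.0676·85 + 1.0423·76 + 0.1495·62 + 0.0456·46 = 104.5002
  x_5 = 0.1519·83 + 0.0752·14 + 0.0600·6 + 0.0616·85 + 0.0790·76 + 1.0906·62 + 0.1479·46 = 99.6726
  x_6 = 0.1435·83 + 0.0751·14 + 0.1353·6 + 0.0574·85 + 0.0696·76 + 0.1813·62 + 1.1726·46 = 89.1157

43.9747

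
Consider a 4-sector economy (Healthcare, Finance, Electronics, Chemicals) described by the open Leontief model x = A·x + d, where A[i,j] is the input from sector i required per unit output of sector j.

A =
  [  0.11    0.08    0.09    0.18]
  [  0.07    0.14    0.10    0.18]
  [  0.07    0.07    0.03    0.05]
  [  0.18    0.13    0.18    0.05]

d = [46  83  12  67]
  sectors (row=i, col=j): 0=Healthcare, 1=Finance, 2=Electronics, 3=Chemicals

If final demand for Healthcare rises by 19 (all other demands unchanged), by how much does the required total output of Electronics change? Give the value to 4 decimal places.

Form M = I − A:
  [  0.89   -0.08   -0.09   -0.18]
  [ -0.07    0.86   -0.10   -0.18]
  [ -0.07   -0.07    0.97   -0.05]
  [ -0.18   -0.13   -0.18    0.95]
Leontief inverse L = M⁻¹:
  [  1.2054    0.1675    0.1791    0.2695]
  [  0.1684    1.2360    0.1943    0.2763]
  [  0.1132    0.1127    1.0715    0.0992]
  [  0.2729    0.2222    0.2635    1.1603]
Total output x = L · d:
  x_0 = 1.2054·46 + 0.1675·83 + 0.1791·12 + 0.2695·67 = 89.5540
  x_1 = 0.1684·46 + 1.2360·83 + 0.1943·12 + 0.2763·67 = 131.1835
  x_2 = 0.1132·46 + 0.1127·83 + 1.0715·12 + 0.0992·67 = 34.0687
  x_3 = 0.2729·46 + 0.2222·83 + 0.2635·12 + 1.1603·67 = 111.9010
Δx_2 = L[2,0] · Δd_0 = 0.1132 · 19 = 2.1509

2.1509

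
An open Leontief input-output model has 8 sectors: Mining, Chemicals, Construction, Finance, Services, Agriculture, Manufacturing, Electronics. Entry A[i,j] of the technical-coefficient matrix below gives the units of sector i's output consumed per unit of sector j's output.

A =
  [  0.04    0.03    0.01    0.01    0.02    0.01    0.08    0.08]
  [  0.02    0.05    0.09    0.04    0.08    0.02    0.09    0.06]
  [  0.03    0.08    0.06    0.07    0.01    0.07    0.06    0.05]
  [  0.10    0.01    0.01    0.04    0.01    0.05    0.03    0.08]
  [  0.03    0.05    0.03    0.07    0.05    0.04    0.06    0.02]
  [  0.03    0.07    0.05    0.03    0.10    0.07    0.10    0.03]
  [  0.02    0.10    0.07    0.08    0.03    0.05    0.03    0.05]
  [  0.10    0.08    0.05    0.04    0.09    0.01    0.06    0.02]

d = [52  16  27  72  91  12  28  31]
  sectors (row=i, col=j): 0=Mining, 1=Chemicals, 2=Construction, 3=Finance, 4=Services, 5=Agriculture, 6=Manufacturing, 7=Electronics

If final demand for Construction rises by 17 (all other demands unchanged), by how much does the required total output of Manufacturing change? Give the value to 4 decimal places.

1.8099

Form M = I − A:
  [  0.96   -0.03   -0.01   -0.01   -0.02   -0.01   -0.08   -0.08]
  [ -0.02    0.95   -0.09   -0.04   -0.08   -0.02   -0.09   -0.06]
  [ -0.03   -0.08    0.94   -0.07   -0.01   -0.07   -0.06   -0.05]
  [ -0.10   -0.01   -0.01    0.96   -0.01   -0.05   -0.03   -0.08]
  [ -0.03   -0.05   -0.03   -0.07    0.95   -0.04   -0.06   -0.02]
  [ -0.03   -0.07   -0.05   -0.03   -0.10    0.93   -0.10   -0.03]
  [ -0.02   -0.10   -0.07   -0.08   -0.03   -0.05    0.97   -0.05]
  [ -0.10   -0.08   -0.05   -0.04   -0.09   -0.01   -0.06    0.98]
Leontief inverse L = M⁻¹:
  [  1.0625    0.0610    0.0338    0.0334    0.0440    0.0259    0.1081    0.1021]
  [  0.0532    1.0980    0.1281    0.0808    0.1145    0.0514    0.1350    0.0955]
  [  0.0636    0.1238    1.0968    0.1048    0.0465    0.1002    0.1064    0.0867]
  [  0.1283    0.0408    0.0319    1.0618    0.0370    0.0680    0.0651    0.1074]
  [  0.0566    0.0832    0.0571    0.0987    1.0769    0.0640    0.0952    0.0495]
  [  0.0620    0.1207    0.0910    0.0724    0.1406    1.1042    0.1509    0.0674]
  [  0.0542    0.1418    0.1065    0.1148    0.0660    0.0795    1.0763    0.0866]
  [  0.1304    0.1214    0.0839    0.0755    0.1221    0.0367    0.1063    1.0580]
Total output x = L · d:
  x_0 = 1.0625·52 + 0.0610·16 + 0.0338·27 + 0.0334·72 + 0.0440·91 + 0.0259·12 + 0.1081·28 + 0.1021·31 = 70.0495
  x_1 = 0.0532·52 + 1.0980·16 + 0.1281·27 + 0.0808·72 + 0.1145·91 + 0.0514·12 + 0.1350·28 + 0.0955·31 = 47.3902
  x_2 = 0.0636·52 + 0.1238·16 + 1.0968·27 + 0.1048·72 + 0.0465·91 + 0.1002·12 + 0.1064·28 + 0.0867·31 = 53.5537
  x_3 = 0.1283·52 + 0.0408·16 + 0.0319·27 + 1.0618·72 + 0.0370·91 + 0.0680·12 + 0.0651·28 + 0.1074·31 = 93.9716
  x_4 = 0.0566·52 + 0.0832·16 + 0.0571·27 + 0.0987·72 + 1.0769·91 + 0.0640·12 + 0.0952·28 + 0.0495·31 = 115.8931
  x_5 = 0.0620·52 + 0.1207·16 + 0.0910·27 + 0.0724·72 + 0.1406·91 + 1.1042·12 + 0.1509·28 + 0.0674·31 = 45.1812
  x_6 = 0.0542·52 + 0.1418·16 + 0.1065·27 + 0.1148·72 + 0.0660·91 + 0.0795·12 + 1.0763·28 + 0.0866·31 = 56.0102
  x_7 = 0.1304·52 + 0.1214·16 + 0.0839·27 + 0.0755·72 + 0.1221·91 + 0.0367·12 + 0.1063·28 + 1.0580·31 = 63.7505
Δx_6 = L[6,2] · Δd_2 = 0.1065 · 17 = 1.8099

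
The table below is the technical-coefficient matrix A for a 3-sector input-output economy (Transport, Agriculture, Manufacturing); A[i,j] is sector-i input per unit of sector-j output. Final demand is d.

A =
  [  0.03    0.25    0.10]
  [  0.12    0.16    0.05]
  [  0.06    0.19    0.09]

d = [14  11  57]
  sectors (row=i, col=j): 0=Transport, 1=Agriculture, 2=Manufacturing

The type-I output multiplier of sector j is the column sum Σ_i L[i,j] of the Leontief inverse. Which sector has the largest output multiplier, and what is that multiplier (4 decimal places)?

Agriculture (1.8977)

Form M = I − A:
  [  0.97   -0.25   -0.10]
  [ -0.12    0.84   -0.05]
  [ -0.06   -0.19    0.91]
Leontief inverse L = M⁻¹:
  [  1.0833    0.3537    0.1385]
  [  0.1610    1.2580    0.0868]
  [  0.1050    0.2860    1.1262]
Total output x = L · d:
  x_0 = 1.0833·14 + 0.3537·11 + 0.1385·57 = 26.9494
  x_1 = 0.1610·14 + 1.2580·11 + 0.0868·57 = 21.0408
  x_2 = 0.1050·14 + 0.2860·11 + 1.1262·57 = 68.8074
Output multipliers (column sums of L):
  Transport: 1.3493
  Agriculture: 1.8977
  Manufacturing: 1.3514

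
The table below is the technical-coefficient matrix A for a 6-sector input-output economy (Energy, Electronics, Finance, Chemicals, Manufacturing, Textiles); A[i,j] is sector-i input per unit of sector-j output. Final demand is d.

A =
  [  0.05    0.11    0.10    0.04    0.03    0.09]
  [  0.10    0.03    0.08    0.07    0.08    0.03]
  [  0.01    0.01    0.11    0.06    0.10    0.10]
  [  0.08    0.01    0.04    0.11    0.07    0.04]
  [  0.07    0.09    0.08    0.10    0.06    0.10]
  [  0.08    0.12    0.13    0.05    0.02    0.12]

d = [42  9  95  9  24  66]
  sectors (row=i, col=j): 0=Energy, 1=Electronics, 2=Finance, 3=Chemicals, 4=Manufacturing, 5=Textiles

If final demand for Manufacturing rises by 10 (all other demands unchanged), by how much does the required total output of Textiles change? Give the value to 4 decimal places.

Form M = I − A:
  [  0.95   -0.11   -0.10   -0.04   -0.03   -0.09]
  [ -0.10    0.97   -0.08   -0.07   -0.08   -0.03]
  [ -0.01   -0.01    0.89   -0.06   -0.10   -0.10]
  [ -0.08   -0.01   -0.04    0.89   -0.07   -0.04]
  [ -0.07   -0.09   -0.08   -0.10    0.94   -0.10]
  [ -0.08   -0.12   -0.13   -0.05   -0.02    0.88]
Leontief inverse L = M⁻¹:
  [  1.0962    0.1525    0.1695    0.0896    0.0758    0.1493]
  [  0.1404    1.0714    0.1409    0.1185    0.1213    0.0861]
  [  0.0514    0.0524    1.1755    0.1108    0.1429    0.1619]
  [  0.1185    0.0471    0.0919    1.1557    0.1055    0.0887]
  [  0.1265    0.1419    0.1590    0.1621    1.1125    0.1696]
  [  0.1360    0.1736    0.2171    0.1100    0.0758    1.1945]
Total output x = L · d:
  x_0 = 1.0962·42 + 0.1525·9 + 0.1695·95 + 0.0896·9 + 0.0758·24 + 0.1493·66 = 75.9934
  x_1 = 0.1404·42 + 1.0714·9 + 0.1409·95 + 0.1185·9 + 0.1213·24 + 0.0861·66 = 38.5854
  x_2 = 0.0514·42 + 0.0524·9 + 1.1755·95 + 0.1108·9 + 0.1429·24 + 0.1619·66 = 129.4170
  x_3 = 0.1185·42 + 0.0471·9 + 0.0919·95 + 1.1557·9 + 0.1055·24 + 0.0887·66 = 32.9188
  x_4 = 0.1265·42 + 0.1419·9 + 0.1590·95 + 0.1621·9 + 1.1125·24 + 0.1696·66 = 61.0554
  x_5 = 0.1360·42 + 0.1736·9 + 0.2171·95 + 0.1100·9 + 0.0758·24 + 1.1945·66 = 109.5466
Δx_5 = L[5,4] · Δd_4 = 0.0758 · 10 = 0.7582

0.7582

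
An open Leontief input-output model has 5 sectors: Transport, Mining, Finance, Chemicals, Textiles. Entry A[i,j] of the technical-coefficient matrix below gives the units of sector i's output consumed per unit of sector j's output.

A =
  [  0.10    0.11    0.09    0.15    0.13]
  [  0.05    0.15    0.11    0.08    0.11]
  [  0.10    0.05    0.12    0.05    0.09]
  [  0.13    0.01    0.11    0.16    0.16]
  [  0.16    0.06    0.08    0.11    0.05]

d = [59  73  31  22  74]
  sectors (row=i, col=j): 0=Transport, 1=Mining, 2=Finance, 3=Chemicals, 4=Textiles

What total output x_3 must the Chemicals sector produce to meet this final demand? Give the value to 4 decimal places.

Form M = I − A:
  [  0.90   -0.11   -0.09   -0.15   -0.13]
  [ -0.05    0.85   -0.11   -0.08   -0.11]
  [ -0.10   -0.05    0.88   -0.05   -0.09]
  [ -0.13   -0.01   -0.11    0.84   -0.16]
  [ -0.16   -0.06   -0.08   -0.11    0.95]
Leontief inverse L = M⁻¹:
  [  1.2323    0.1934    0.2093    0.2848    0.2588]
  [  0.1567    1.2266    0.2121    0.1856    0.2148]
  [  0.1912    0.1096    1.2031    0.1393    0.1763]
  [  0.2680    0.0834    0.2260    1.2972    0.2862]
  [  0.2646    0.1289    0.1761    0.2216    1.1578]
Total output x = L · d:
  x_0 = 1.2323·59 + 0.1934·73 + 0.2093·31 + 0.2848·22 + 0.2588·74 = 118.7307
  x_1 = 0.1567·59 + 1.2266·73 + 0.2121·31 + 0.1856·22 + 0.2148·74 = 125.3366
  x_2 = 0.1912·59 + 0.1096·73 + 1.2031·31 + 0.1393·22 + 0.1763·74 = 72.6868
  x_3 = 0.2680·59 + 0.0834·73 + 0.2260·31 + 1.2972·22 + 0.2862·74 = 78.6300
  x_4 = 0.2646·59 + 0.1289·73 + 0.1761·31 + 0.2216·22 + 1.1578·74 = 121.0330

78.6300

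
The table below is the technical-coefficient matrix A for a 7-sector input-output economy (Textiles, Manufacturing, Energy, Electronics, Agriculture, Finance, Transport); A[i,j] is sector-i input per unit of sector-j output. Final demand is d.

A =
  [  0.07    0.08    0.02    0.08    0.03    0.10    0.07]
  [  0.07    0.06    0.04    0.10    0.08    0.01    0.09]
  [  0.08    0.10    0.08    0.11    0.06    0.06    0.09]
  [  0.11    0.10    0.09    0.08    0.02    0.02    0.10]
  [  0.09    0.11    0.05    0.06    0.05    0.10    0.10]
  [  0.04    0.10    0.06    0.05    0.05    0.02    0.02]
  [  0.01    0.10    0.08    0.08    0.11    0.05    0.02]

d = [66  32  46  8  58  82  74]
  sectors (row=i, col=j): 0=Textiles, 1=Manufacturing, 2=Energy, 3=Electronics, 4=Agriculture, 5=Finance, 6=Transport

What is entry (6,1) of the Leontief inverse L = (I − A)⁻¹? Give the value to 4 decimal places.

L[6,1] = 0.1811

Form M = I − A:
  [  0.93   -0.08   -0.02   -0.08   -0.03   -0.10   -0.07]
  [ -0.07    0.94   -0.04   -0.10   -0.08   -0.01   -0.09]
  [ -0.08   -0.10    0.92   -0.11   -0.06   -0.06   -0.09]
  [ -0.11   -0.10   -0.09    0.92   -0.02   -0.02   -0.10]
  [ -0.09   -0.11   -0.05   -0.06    0.95   -0.10   -0.10]
  [ -0.04   -0.10   -0.06   -0.05   -0.05    0.98   -0.02]
  [ -0.01   -0.10   -0.08   -0.08   -0.11   -0.05    0.98]
Leontief inverse L = M⁻¹:
  [  1.1253    0.1562    0.0699    0.1468    0.0782    0.1381    0.1269]
  [  0.1309    1.1408    0.0934    0.1715    0.1305    0.0554    0.1546]
  [  0.1566    0.2018    1.1479    0.2020    0.1245    0.1139    0.1708]
  [  0.1775    0.1900    0.1499    1.1649    0.0792    0.0699    0.1723]
  [  0.1582    0.2053    0.1118    0.1451    1.1128    0.1504    0.1719]
  [  0.0875    0.1590    0.0987    0.1058    0.0882    1.0518    0.0712]
  [  0.0743    0.1811    0.1338    0.1523    0.1602    0.0926    1.0884]
Total output x = L · d:
  x_0 = 1.1253·66 + 0.1562·32 + 0.0699·46 + 0.1468·8 + 0.0782·58 + 0.1381·82 + 0.1269·74 = 108.9087
  x_1 = 0.1309·66 + 1.1408·32 + 0.0934·46 + 0.1715·8 + 0.1305·58 + 0.0554·82 + 0.1546·74 = 74.3671
  x_2 = 0.1566·66 + 0.2018·32 + 1.1479·46 + 0.2020·8 + 0.1245·58 + 0.1139·82 + 0.1708·74 = 100.4039
  x_3 = 0.1775·66 + 0.1900·32 + 0.1499·46 + 1.1649·8 + 0.0792·58 + 0.0699·82 + 0.1723·74 = 57.0857
  x_4 = 0.1582·66 + 0.2053·32 + 0.1118·46 + 0.1451·8 + 1.1128·58 + 0.1504·82 + 0.1719·74 = 112.9115
  x_5 = 0.0875·66 + 0.1590·32 + 0.0987·46 + 0.1058·8 + 0.0882·58 + 1.0518·82 + 0.0712·74 = 112.8848
  x_6 = 0.0743·66 + 0.1811·32 + 0.1338·46 + 0.1523·8 + 0.1602·58 + 0.0926·82 + 1.0884·74 = 115.4995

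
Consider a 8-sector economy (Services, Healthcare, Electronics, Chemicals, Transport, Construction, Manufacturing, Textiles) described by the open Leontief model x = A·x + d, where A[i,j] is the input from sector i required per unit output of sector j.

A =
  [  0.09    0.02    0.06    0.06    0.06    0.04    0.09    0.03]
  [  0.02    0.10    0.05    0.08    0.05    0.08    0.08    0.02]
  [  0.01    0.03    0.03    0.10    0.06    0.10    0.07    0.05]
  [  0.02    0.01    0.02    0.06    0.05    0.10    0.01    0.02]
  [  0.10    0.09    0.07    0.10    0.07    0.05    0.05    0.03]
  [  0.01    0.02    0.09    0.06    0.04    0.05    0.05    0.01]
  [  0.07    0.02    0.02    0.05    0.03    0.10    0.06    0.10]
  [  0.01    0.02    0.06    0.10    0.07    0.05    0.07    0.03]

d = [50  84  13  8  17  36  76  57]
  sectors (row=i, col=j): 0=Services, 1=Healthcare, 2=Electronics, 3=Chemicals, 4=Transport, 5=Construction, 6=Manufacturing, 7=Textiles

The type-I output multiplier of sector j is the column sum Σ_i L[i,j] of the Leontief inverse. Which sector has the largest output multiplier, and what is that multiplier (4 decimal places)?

Form M = I − A:
  [  0.91   -0.02   -0.06   -0.06   -0.06   -0.04   -0.09   -0.03]
  [ -0.02    0.90   -0.05   -0.08   -0.05   -0.08   -0.08   -0.02]
  [ -0.01   -0.03    0.97   -0.10   -0.06   -0.10   -0.07   -0.05]
  [ -0.02   -0.01   -0.02    0.94   -0.05   -0.10   -0.01   -0.02]
  [ -0.10   -0.09   -0.07   -0.10    0.93   -0.05   -0.05   -0.03]
  [ -0.01   -0.02   -0.09   -0.06   -0.04    0.95   -0.05   -0.01]
  [ -0.07   -0.02   -0.02   -0.05   -0.03   -0.10    0.94   -0.10]
  [ -0.01   -0.02   -0.06   -0.10   -0.07   -0.05   -0.07    0.97]
Leontief inverse L = M⁻¹:
  [  1.1268    0.0462    0.0973    0.1168    0.1009    0.0967    0.1354    0.0613]
  [  0.0508    1.1330    0.0899    0.1400    0.0914    0.1424    0.1256    0.0497]
  [  0.0381    0.0556    1.0679    0.1551    0.0986    0.1557    0.1088    0.0764]
  [  0.0380    0.0266    0.0469    1.0955    0.0752    0.1335    0.0347    0.0340]
  [  0.1412    0.1275    0.1171    0.1717    1.1214    0.1206    0.1057    0.0634]
  [  0.0305    0.0394    0.1161    0.1025    0.0691    1.0940    0.0802    0.0315]
  [  0.0996    0.0431    0.0603    0.1058    0.0700    0.1519    1.1039    0.1268]
  [  0.0379    0.0444    0.0925    0.1519    0.1063    0.1034    0.1057    1.0562]
Total output x = L · d:
  x_0 = 1.1268·50 + 0.0462·84 + 0.0973·13 + 0.1168·8 + 0.1009·17 + 0.0967·36 + 0.1354·76 + 0.0613·57 = 81.3965
  x_1 = 0.0508·50 + 1.1330·84 + 0.0899·13 + 0.1400·8 + 0.0914·17 + 0.1424·36 + 0.1256·76 + 0.0497·57 = 119.0601
  x_2 = 0.0381·50 + 0.0556·84 + 1.0679·13 + 0.1551·8 + 0.0986·17 + 0.1557·36 + 0.1088·76 + 0.0764·57 = 41.6066
  x_3 = 0.0380·50 + 0.0266·84 + 0.0469·13 + 1.0955·8 + 0.0752·17 + 0.1335·36 + 0.0347·76 + 0.0340·57 = 24.1646
  x_4 = 0.1412·50 + 0.1275·84 + 0.1171·13 + 0.1717·8 + 1.1214·17 + 0.1206·36 + 0.1057·76 + 0.0634·57 = 55.7201
  x_5 = 0.0305·50 + 0.0394·84 + 0.1161·13 + 0.1025·8 + 0.0691·17 + 1.0940·36 + 0.0802·76 + 0.0315·57 = 55.6181
  x_6 = 0.0996·50 + 0.0431·84 + 0.0603·13 + 0.1058·8 + 0.0700·17 + 0.1519·36 + 1.1039·76 + 0.1268·57 = 108.0140
  x_7 = 0.0379·50 + 0.0444·84 + 0.0925·13 + 0.1519·8 + 0.1063·17 + 0.1034·36 + 0.1057·76 + 1.0562·57 = 81.8045
Output multipliers (column sums of L):
  Services: 1.5629
  Healthcare: 1.5158
  Electronics: 1.6881
  Chemicals: 2.0393
  Transport: 1.7330
  Construction: 1.9980
  Manufacturing: 1.8000
  Textiles: 1.4993

Chemicals (2.0393)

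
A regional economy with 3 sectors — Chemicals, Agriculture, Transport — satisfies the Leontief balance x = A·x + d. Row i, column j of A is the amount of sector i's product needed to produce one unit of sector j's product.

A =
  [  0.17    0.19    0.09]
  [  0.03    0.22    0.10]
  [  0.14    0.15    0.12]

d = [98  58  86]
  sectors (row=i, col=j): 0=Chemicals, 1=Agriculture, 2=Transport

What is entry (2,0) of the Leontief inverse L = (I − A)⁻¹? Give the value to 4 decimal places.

L[2,0] = 0.2108

Form M = I − A:
  [  0.83   -0.19   -0.09]
  [ -0.03    0.78   -0.10]
  [ -0.14   -0.15    0.88]
Leontief inverse L = M⁻¹:
  [  1.2448    0.3350    0.1654]
  [  0.0749    1.3309    0.1589]
  [  0.2108    0.2802    1.1898]
Total output x = L · d:
  x_0 = 1.2448·98 + 0.3350·58 + 0.1654·86 = 155.6476
  x_1 = 0.0749·98 + 1.3309·58 + 0.1589·86 = 98.1951
  x_2 = 0.2108·98 + 0.2802·58 + 1.1898·86 = 139.2272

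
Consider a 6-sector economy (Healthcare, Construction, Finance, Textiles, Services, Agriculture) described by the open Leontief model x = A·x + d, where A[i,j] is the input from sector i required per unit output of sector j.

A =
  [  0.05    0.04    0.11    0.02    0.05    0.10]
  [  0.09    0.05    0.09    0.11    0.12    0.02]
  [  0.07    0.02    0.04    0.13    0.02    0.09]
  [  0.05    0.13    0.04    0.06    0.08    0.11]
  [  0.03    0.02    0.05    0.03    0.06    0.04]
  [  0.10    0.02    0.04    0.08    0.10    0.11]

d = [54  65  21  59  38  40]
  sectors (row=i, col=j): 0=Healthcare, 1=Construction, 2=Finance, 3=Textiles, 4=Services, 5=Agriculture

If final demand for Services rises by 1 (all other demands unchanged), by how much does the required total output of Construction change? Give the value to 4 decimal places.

Form M = I − A:
  [  0.95   -0.04   -0.11   -0.02   -0.05   -0.10]
  [ -0.09    0.95   -0.09   -0.11   -0.12   -0.02]
  [ -0.07   -0.02    0.96   -0.13   -0.02   -0.09]
  [ -0.05   -0.13   -0.04    0.94   -0.08   -0.11]
  [ -0.03   -0.02   -0.05   -0.03    0.94   -0.04]
  [ -0.10   -0.02   -0.04   -0.08   -0.10    0.89]
Leontief inverse L = M⁻¹:
  [  1.0915    0.0632    0.1448    0.0664    0.0909    0.1510]
  [  0.1357    1.0886    0.1367    0.1616    0.1715    0.0812]
  [  0.1112    0.0554    1.0763    0.1723    0.0662    0.1469]
  [  0.1032    0.1655    0.0882    1.1165    0.1414    0.1686]
  [  0.0531    0.0357    0.0712    0.0557    1.0849    0.0696]
  [  0.1459    0.0529    0.0836    0.1254    0.1517    1.1720]
Total output x = L · d:
  x_0 = 1.0915·54 + 0.0632·65 + 0.1448·21 + 0.0664·59 + 0.0909·38 + 0.1510·40 = 79.5037
  x_1 = 0.1357·54 + 1.0886·65 + 0.1367·21 + 0.1616·59 + 0.1715·38 + 0.0812·40 = 100.2552
  x_2 = 0.1112·54 + 0.0554·65 + 1.0763·21 + 0.1723·59 + 0.0662·38 + 0.1469·40 = 50.7635
  x_3 = 0.1032·54 + 0.1655·65 + 0.0882·21 + 1.1165·59 + 0.1414·38 + 0.1686·40 = 96.1706
  x_4 = 0.0531·54 + 0.0357·65 + 0.0712·21 + 0.0557·59 + 1.0849·38 + 0.0696·40 = 53.9769
  x_5 = 0.1459·54 + 0.0529·65 + 0.0836·21 + 0.1254·59 + 0.1517·38 + 1.1720·40 = 73.1206
Δx_1 = L[1,4] · Δd_4 = 0.1715 · 1 = 0.1715

0.1715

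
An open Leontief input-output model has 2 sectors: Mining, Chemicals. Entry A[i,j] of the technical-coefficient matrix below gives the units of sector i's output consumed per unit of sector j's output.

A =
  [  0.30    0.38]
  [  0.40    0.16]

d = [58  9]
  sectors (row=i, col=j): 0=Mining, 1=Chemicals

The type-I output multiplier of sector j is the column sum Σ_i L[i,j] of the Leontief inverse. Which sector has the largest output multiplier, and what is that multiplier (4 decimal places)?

Mining (2.8440)

Form M = I − A:
  [  0.70   -0.38]
  [ -0.40    0.84]
Leontief inverse L = M⁻¹:
  [  1.9266    0.8716]
  [  0.9174    1.6055]
Total output x = L · d:
  x_0 = 1.9266·58 + 0.8716·9 = 119.5872
  x_1 = 0.9174·58 + 1.6055·9 = 67.6606
Output multipliers (column sums of L):
  Mining: 2.8440
  Chemicals: 2.4771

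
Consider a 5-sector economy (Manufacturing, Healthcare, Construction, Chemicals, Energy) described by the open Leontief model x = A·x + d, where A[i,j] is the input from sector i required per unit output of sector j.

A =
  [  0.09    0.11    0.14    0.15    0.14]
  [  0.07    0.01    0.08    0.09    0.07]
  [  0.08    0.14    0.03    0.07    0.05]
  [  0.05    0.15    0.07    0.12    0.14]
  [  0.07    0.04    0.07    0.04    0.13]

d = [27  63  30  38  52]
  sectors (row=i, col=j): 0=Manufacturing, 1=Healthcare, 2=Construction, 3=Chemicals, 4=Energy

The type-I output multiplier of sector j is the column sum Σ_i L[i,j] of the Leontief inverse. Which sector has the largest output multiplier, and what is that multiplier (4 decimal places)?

Energy (1.9457)

Form M = I − A:
  [  0.91   -0.11   -0.14   -0.15   -0.14]
  [ -0.07    0.99   -0.08   -0.09   -0.07]
  [ -0.08   -0.14    0.97   -0.07   -0.05]
  [ -0.05   -0.15   -0.07    0.88   -0.14]
  [ -0.07   -0.04   -0.07   -0.04    0.87]
Leontief inverse L = M⁻¹:
  [  1.1682    0.2096    0.2225    0.2500    0.2579]
  [  0.1112    1.0673    0.1242    0.1441    0.1341]
  [  0.1265    0.1922    1.0832    0.1328    0.1194]
  [  0.1136    0.2237    0.1386    1.2004    0.2374]
  [  0.1145    0.0917    0.1171    0.0926    1.1969]
Total output x = L · d:
  x_0 = 1.1682·27 + 0.2096·63 + 0.2225·30 + 0.2500·38 + 0.2579·52 = 74.3254
  x_1 = 0.1112·27 + 1.0673·63 + 0.1242·30 + 0.1441·38 + 0.1341·52 = 86.4142
  x_2 = 0.1265·27 + 0.1922·63 + 1.0832·30 + 0.1328·38 + 0.1194·52 = 59.2790
  x_3 = 0.1136·27 + 0.2237·63 + 0.1386·30 + 1.2004·38 + 0.2374·52 = 79.2810
  x_4 = 0.1145·27 + 0.0917·63 + 0.1171·30 + 0.0926·38 + 1.1969·52 = 78.1381
Output multipliers (column sums of L):
  Manufacturing: 1.6340
  Healthcare: 1.7844
  Construction: 1.6857
  Chemicals: 1.8199
  Energy: 1.9457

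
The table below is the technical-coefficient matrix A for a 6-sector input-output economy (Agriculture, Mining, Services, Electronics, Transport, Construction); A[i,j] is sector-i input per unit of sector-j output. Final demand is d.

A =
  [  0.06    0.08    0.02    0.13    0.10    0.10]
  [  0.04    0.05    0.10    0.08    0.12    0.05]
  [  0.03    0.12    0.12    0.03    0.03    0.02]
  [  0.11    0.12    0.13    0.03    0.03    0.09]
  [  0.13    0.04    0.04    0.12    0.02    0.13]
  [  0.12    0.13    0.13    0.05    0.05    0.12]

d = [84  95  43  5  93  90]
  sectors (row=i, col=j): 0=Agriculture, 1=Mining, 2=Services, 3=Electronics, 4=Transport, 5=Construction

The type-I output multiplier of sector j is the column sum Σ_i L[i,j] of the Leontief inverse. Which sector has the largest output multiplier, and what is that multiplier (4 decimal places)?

Services (2.0466)

Form M = I − A:
  [  0.94   -0.08   -0.02   -0.13   -0.10   -0.10]
  [ -0.04    0.95   -0.10   -0.08   -0.12   -0.05]
  [ -0.03   -0.12    0.88   -0.03   -0.03   -0.02]
  [ -0.11   -0.12   -0.13    0.97   -0.03   -0.09]
  [ -0.13   -0.04   -0.04   -0.12    0.98   -0.13]
  [ -0.12   -0.13   -0.13   -0.05   -0.05    0.88]
Leontief inverse L = M⁻¹:
  [  1.1429    0.1671    0.1088    0.1992    0.1560    0.1853]
  [  0.1076    1.1246    0.1758    0.1391    0.1644    0.1186]
  [  0.0714    0.1759    1.1812    0.0726    0.0704    0.0628]
  [  0.1779    0.2075    0.2181    1.0984    0.0922    0.1629]
  [  0.2078    0.1317    0.1277    0.1870    1.0782    0.2124]
  [  0.2042    0.2342    0.2350    0.1315    0.1225    1.2097]
Total output x = L · d:
  x_0 = 1.1429·84 + 0.1671·95 + 0.1088·43 + 0.1992·5 + 0.1560·93 + 0.1853·90 = 148.7323
  x_1 = 0.1076·84 + 1.1246·95 + 0.1758·43 + 0.1391·5 + 0.1644·93 + 0.1186·90 = 150.0966
  x_2 = 0.0714·84 + 0.1759·95 + 1.1812·43 + 0.0726·5 + 0.0704·93 + 0.0628·90 = 86.0662
  x_3 = 0.1779·84 + 0.2075·95 + 0.2181·43 + 1.0984·5 + 0.0922·93 + 0.1629·90 = 72.7554
  x_4 = 0.2078·84 + 0.1317·95 + 0.1277·43 + 0.1870·5 + 1.0782·93 + 0.2124·90 = 155.7836
  x_5 = 0.2042·84 + 0.2342·95 + 0.2350·43 + 0.1315·5 + 0.1225·93 + 1.2097·90 = 170.4272
Output multipliers (column sums of L):
  Agriculture: 1.9119
  Mining: 2.0410
  Services: 2.0466
  Electronics: 1.8277
  Transport: 1.6836
  Construction: 1.9517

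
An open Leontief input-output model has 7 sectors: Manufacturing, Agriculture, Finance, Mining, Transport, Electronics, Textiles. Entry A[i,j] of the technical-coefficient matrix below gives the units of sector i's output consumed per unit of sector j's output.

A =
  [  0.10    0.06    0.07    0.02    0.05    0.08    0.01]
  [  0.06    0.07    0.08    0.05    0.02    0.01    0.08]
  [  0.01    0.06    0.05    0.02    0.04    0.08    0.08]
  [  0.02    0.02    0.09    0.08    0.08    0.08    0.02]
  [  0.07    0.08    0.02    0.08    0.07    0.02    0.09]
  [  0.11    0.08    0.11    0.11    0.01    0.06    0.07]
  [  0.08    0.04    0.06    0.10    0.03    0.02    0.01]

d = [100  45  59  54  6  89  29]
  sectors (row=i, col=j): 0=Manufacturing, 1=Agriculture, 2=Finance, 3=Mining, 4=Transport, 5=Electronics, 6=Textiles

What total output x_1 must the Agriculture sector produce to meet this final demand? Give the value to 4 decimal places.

Form M = I − A:
  [  0.90   -0.06   -0.07   -0.02   -0.05   -0.08   -0.01]
  [ -0.06    0.93   -0.08   -0.05   -0.02   -0.01   -0.08]
  [ -0.01   -0.06    0.95   -0.02   -0.04   -0.08   -0.08]
  [ -0.02   -0.02   -0.09    0.92   -0.08   -0.08   -0.02]
  [ -0.07   -0.08   -0.02   -0.08    0.93   -0.02   -0.09]
  [ -0.11   -0.08   -0.11   -0.11   -0.01    0.94   -0.07]
  [ -0.08   -0.04   -0.06   -0.10   -0.03   -0.02    0.99]
Leontief inverse L = M⁻¹:
  [  1.1446    0.1011    0.1163    0.0584    0.0764    0.1159    0.0455]
  [  0.0949    1.1030    0.1205    0.0852    0.0453    0.0406    0.1085]
  [  0.0473    0.0939    1.0903    0.0599    0.0613    0.1066    0.1105]
  [  0.0582    0.0586    0.1351    1.1240    0.1100    0.1163    0.0572]
  [  0.1147    0.1192    0.0676    0.1260    1.1023    0.0536    0.1228]
  [  0.1639    0.1301    0.1754    0.1638    0.0488    1.1115    0.1127]
  [  0.1119    0.0706    0.0996    0.1325    0.0572    0.0533    1.0366]
Total output x = L · d:
  x_0 = 1.1446·100 + 0.1011·45 + 0.1163·59 + 0.0584·54 + 0.0764·6 + 0.1159·89 + 0.0455·29 = 141.1178
  x_1 = 0.0949·100 + 1.1030·45 + 0.1205·59 + 0.0852·54 + 0.0453·6 + 0.0406·89 + 0.1085·29 = 77.8675
  x_2 = 0.0473·100 + 0.0939·45 + 1.0903·59 + 0.0599·54 + 0.0613·6 + 0.1066·89 + 0.1105·29 = 89.5777
  x_3 = 0.0582·100 + 0.0586·45 + 0.1351·59 + 1.1240·54 + 0.1100·6 + 0.1163·89 + 0.0572·29 = 89.7955
  x_4 = 0.1147·100 + 0.1192·45 + 0.0676·59 + 0.1260·54 + 1.1023·6 + 0.0536·89 + 0.1228·29 = 42.5697
  x_5 = 0.1639·100 + 0.1301·45 + 0.1754·59 + 0.1638·54 + 0.0488·6 + 1.1115·89 + 0.1127·29 = 143.9222
  x_6 = 0.1119·100 + 0.0706·45 + 0.0996·59 + 0.1325·54 + 0.0572·6 + 0.0533·89 + 1.0366·29 = 62.5393

77.8675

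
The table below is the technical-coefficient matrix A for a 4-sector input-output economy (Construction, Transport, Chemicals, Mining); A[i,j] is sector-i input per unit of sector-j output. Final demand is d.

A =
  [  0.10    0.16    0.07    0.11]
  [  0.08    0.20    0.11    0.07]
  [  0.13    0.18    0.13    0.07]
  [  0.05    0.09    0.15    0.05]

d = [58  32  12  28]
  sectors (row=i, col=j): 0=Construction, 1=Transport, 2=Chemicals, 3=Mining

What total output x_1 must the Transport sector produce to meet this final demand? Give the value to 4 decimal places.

58.1756

Form M = I − A:
  [  0.90   -0.16   -0.07   -0.11]
  [ -0.08    0.80   -0.11   -0.07]
  [ -0.13   -0.18    0.87   -0.07]
  [ -0.05   -0.09   -0.15    0.95]
Leontief inverse L = M⁻¹:
  [  1.1692    0.2887    0.1596    0.1684]
  [  0.1563    1.3423    0.2051    0.1321]
  [  0.2159    0.3366    1.2336    0.1407]
  [  0.1104    0.1955    0.2226    1.0962]
Total output x = L · d:
  x_0 = 1.1692·58 + 0.2887·32 + 0.1596·12 + 0.1684·28 = 83.6818
  x_1 = 0.1563·58 + 1.3423·32 + 0.2051·12 + 0.1321·28 = 58.1756
  x_2 = 0.2159·58 + 0.3366·32 + 1.2336·12 + 0.1407·28 = 42.0369
  x_3 = 0.1104·58 + 0.1955·32 + 0.2226·12 + 1.0962·28 = 46.0268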